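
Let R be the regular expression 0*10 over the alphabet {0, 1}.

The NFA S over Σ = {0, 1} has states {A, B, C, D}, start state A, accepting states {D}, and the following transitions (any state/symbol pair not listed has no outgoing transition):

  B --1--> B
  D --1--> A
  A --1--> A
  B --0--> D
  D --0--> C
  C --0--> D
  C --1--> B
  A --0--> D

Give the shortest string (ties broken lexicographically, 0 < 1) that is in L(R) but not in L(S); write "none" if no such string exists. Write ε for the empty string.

Converting the expression R to a DFA (subset construction, then merging equivalent states) gives the minimal DFA with states {r0, r1, r2, r3}, start state r0, accepting states {r2} and transitions r0: 0→r0, 1→r1; r1: 0→r2, 1→r3; r2: 0→r3, 1→r3; r3: 0→r3, 1→r3.
Exploring the product automaton R × S from the start pair (r0, A), following both machines on each input symbol, reaches 10 state pairs: (r0, A), (r0, D), (r1, A), (r0, C), (r2, D), (r3, A), (r1, B), (r3, C), (r3, D), (r3, B).
R accepts in {r2} and S accepts in {D}. The reachable pairs whose R-component is accepting are (r2, D); in each of them the S-component is accepting too, so the product for L(R) \ L(S) (R-component accepting, S-component rejecting) has no reachable accepting pair and the difference is empty.
So every string accepted by R is also accepted by S: L(R) \ L(S) = ∅ and there is no such string.

none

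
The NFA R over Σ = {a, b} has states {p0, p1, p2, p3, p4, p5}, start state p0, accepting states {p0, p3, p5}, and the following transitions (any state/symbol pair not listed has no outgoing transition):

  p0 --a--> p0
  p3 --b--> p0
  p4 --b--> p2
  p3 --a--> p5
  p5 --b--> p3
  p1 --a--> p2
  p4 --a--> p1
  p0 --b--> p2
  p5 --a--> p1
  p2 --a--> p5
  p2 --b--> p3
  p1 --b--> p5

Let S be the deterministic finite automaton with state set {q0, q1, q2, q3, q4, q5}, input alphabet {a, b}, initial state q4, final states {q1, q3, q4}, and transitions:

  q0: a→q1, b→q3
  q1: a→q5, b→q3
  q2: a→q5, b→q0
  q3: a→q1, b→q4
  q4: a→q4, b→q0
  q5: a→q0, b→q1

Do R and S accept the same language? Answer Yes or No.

Yes

Exploring the product automaton R × S from the start pair (p0, q4), following both machines on each input symbol, reaches 5 state pairs: (p0, q4), (p2, q0), (p5, q1), (p3, q3), (p1, q5).
R accepts in {p0, p3, p5} and S accepts in {q1, q3, q4}. In every reachable pair the two components are either both accepting — (p0, q4), (p5, q1), (p3, q3) — or both non-accepting, so no string is accepted by exactly one of the machines: L(R) \ L(S) and L(S) \ L(R) are both empty.
Hence every string is accepted by R iff it is accepted by S, and the two languages coincide.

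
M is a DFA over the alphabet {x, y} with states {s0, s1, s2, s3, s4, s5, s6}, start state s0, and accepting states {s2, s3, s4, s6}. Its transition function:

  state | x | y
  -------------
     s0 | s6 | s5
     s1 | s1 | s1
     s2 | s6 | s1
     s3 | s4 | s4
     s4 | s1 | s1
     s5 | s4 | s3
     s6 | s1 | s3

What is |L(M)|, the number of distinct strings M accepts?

8

The useful subgraph on states {s0, s3, s4, s5, s6} is acyclic, so L(M) is finite; the longest accepting path visits 4 useful states, giving maximum string length 3.
Counting accepting paths from s0 by length: 1 of length 1, 3 of length 2, 4 of length 3. Total 8.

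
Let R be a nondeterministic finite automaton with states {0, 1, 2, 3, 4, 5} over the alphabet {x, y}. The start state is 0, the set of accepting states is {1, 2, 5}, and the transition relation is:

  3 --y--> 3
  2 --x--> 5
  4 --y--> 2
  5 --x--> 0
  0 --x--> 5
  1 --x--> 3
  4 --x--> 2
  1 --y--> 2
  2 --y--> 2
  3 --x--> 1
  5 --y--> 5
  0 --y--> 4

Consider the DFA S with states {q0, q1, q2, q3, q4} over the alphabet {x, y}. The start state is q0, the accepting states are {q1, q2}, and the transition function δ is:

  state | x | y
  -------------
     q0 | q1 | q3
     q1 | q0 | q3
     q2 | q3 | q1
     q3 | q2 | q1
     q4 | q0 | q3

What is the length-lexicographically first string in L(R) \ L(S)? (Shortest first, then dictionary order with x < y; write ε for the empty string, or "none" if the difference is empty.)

The string xy is accepted by R but not by S.
No shorter string lies in the difference, and xy is the lexicographically first length-2 string in L(R) \ L(S).

xy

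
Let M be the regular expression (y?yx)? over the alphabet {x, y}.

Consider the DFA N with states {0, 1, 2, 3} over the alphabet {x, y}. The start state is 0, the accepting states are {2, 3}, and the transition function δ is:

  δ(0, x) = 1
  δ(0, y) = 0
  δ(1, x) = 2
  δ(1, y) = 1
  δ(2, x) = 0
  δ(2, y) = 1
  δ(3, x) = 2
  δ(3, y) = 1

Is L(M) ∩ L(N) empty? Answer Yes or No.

Yes

Converting the expression M to a DFA (subset construction, then merging equivalent states) gives the minimal DFA with states {m0, m1, m2, m3, m4}, start state m0, accepting states {m0, m3} and transitions m0: x→m1, y→m2; m1: x→m1, y→m1; m2: x→m3, y→m4; m3: x→m1, y→m1; m4: x→m3, y→m1.
Exploring the product automaton M × N from the start pair (m0, 0), following both machines on each input symbol, reaches 7 state pairs: (m0, 0), (m1, 1), (m2, 0), (m1, 2), (m3, 1), (m4, 0), (m1, 0).
M accepts in {m0, m3} and N accepts in {2, 3}; no reachable pair has both components accepting, so no string drives both machines to acceptance simultaneously and L(M) ∩ L(N) = ∅.
So no string is accepted by both, and the intersection is empty.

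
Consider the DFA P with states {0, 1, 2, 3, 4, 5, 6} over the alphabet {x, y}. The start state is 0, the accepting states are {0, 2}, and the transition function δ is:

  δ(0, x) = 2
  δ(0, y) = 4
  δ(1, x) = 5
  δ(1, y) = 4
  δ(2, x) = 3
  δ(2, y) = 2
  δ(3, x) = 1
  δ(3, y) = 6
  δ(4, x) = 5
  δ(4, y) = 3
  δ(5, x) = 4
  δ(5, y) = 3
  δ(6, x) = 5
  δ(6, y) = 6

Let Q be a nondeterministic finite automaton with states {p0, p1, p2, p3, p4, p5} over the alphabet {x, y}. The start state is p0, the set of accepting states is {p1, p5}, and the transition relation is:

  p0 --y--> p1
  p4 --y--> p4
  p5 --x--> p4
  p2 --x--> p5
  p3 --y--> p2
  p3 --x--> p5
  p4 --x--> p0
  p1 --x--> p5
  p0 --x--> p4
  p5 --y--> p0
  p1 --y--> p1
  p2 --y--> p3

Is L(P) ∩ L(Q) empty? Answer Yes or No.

Exploring the product automaton P × Q from the start pair (0, p0), following both machines on each input symbol, reaches 16 state pairs: (0, p0), (2, p4), (4, p1), (3, p0), (5, p5), (3, p1), (1, p4), (6, p1), (4, p4), (1, p5), (5, p0), (3, p4), (5, p4), (4, p0), (1, p0), (6, p4).
P accepts in {0, 2} and Q accepts in {p1, p5}; no reachable pair has both components accepting, so no string drives both machines to acceptance simultaneously and L(P) ∩ L(Q) = ∅.
So no string is accepted by both, and the intersection is empty.

Yes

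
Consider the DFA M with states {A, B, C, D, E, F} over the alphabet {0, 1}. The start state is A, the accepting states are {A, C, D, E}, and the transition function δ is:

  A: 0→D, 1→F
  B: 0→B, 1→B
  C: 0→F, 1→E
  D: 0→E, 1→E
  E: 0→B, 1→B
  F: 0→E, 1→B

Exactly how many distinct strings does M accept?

The useful subgraph on states {A, D, E, F} is acyclic, so L(M) is finite; the longest accepting path visits 3 useful states, giving maximum string length 2.
Counting accepting paths from A by length: 1 of length 0, 1 of length 1, 3 of length 2. Total 5.

5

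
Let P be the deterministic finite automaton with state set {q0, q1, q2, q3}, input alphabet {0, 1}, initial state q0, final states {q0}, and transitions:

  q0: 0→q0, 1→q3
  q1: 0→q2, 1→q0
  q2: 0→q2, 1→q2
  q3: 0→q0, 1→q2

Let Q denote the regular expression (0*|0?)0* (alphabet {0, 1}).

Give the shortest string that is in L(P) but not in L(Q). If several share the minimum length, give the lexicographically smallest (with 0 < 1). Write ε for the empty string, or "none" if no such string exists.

The string 10 is accepted by P but not by Q.
No shorter string lies in the difference, and 10 is the lexicographically first length-2 string in L(P) \ L(Q).

10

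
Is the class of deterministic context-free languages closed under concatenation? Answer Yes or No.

No

Take L₁ = {ε, c} (finite, hence regular and DCFL) and L₂ = {c aⁿbⁿ : n≥0} ∪ {cc aⁿb²ⁿ : n≥0} (a DCFL: the number of leading c's tells the DPDA whether to pop one stack symbol per b or per two b's). Then L₁L₂ ∩ cca⁺b* = {cc aⁿbⁿ : n≥1} ∪ {cc aⁿb²ⁿ : n≥1}. If L₁L₂ were a DCFL, so would be this intersection with a regular set, and a DPDA for it started from its configuration after reading cc would accept {aⁿbⁿ : n≥1} ∪ {aⁿb²ⁿ : n≥1}, which no deterministic PDA accepts (a DPDA for it would have a single run on aⁿb²ⁿ, accepting after the prefix aⁿbⁿ and accepting again after n more b's; an ordinary PDA that simulates it on a's and b's and, at any moment when it is accepting, may switch to reading only a fresh letter d while feeding each d to the simulation as a b, would accept aⁱbʲdᵏ (k≥1) exactly when both aⁱbʲ and aⁱbʲ⁺ᵏ are in the language, i.e. its language intersected with the regular set a*b*d⁺ would be exactly {aⁿbⁿdⁿ : n≥1} — impossible, since context-free languages are closed under intersection with regular sets and {aⁿbⁿdⁿ} is not context-free). Hence L₁L₂ is not a DCFL.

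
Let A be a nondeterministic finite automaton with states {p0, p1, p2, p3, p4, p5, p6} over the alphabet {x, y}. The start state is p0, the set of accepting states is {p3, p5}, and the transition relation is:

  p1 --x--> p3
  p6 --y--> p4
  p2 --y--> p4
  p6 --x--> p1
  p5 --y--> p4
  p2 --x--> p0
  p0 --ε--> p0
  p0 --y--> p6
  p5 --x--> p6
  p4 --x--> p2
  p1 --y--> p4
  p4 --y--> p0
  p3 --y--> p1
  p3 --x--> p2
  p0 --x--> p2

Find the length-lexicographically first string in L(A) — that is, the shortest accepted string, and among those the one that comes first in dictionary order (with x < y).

A breadth-first search from p0 reaches an accepting state first via the path p0 → p6 → p1 → p3 on input yxx.
No string of length < 3 is accepted (BFS exhausts all shorter strings without reaching an accepting state), and yxx is the lexicographically least accepting string of length 3.

yxx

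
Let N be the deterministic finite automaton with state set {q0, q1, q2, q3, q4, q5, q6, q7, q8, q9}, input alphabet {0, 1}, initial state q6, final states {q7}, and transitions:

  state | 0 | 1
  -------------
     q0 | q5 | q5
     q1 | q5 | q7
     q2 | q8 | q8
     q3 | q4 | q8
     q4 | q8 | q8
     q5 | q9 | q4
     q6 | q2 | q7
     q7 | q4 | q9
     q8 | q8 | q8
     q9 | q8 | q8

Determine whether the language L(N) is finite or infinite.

finite

The useful states (reachable from q6 and able to reach an accepting state) are {q6, q7}.
Restricted to these states the transition graph has no cycle, so every accepting path has bounded length and L is finite.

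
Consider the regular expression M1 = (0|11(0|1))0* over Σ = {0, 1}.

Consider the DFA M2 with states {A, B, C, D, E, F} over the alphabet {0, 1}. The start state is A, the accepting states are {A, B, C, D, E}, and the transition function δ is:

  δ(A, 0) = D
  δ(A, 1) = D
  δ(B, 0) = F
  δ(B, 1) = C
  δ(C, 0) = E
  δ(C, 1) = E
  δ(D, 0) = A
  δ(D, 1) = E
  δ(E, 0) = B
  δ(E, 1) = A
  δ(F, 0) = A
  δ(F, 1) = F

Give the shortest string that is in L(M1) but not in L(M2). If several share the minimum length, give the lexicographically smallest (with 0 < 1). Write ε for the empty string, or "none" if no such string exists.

1100

The string 1100 is accepted by M1 but not by M2.
No shorter string lies in the difference, and 1100 is the lexicographically first length-4 string in L(M1) \ L(M2).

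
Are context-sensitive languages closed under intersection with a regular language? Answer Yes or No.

Yes

Every regular language is context-sensitive, and context-sensitive languages are closed under intersection (an LBA runs the DFA check and then the LBA for L on the same linear tape).
So the context-sensitive languages are closed under intersection with a regular language.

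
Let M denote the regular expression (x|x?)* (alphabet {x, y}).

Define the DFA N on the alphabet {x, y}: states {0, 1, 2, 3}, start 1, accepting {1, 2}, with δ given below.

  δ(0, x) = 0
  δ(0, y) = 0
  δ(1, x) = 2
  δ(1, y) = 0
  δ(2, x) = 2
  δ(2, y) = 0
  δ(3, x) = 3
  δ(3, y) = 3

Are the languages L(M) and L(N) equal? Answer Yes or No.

Converting the expression M to a DFA (subset construction, then merging equivalent states) gives the minimal DFA with states {m0, m1}, start state m0, accepting states {m0} and transitions m0: x→m0, y→m1; m1: x→m1, y→m1.
Exploring the product automaton M × N from the start pair (m0, 1), following both machines on each input symbol, reaches 3 state pairs: (m0, 1), (m0, 2), (m1, 0).
M accepts in {m0} and N accepts in {1, 2}. In every reachable pair the two components are either both accepting — (m0, 1), (m0, 2) — or both non-accepting, so no string is accepted by exactly one of the machines: L(M) \ L(N) and L(N) \ L(M) are both empty.
Hence every string is accepted by M iff it is accepted by N, and the two languages coincide.

Yes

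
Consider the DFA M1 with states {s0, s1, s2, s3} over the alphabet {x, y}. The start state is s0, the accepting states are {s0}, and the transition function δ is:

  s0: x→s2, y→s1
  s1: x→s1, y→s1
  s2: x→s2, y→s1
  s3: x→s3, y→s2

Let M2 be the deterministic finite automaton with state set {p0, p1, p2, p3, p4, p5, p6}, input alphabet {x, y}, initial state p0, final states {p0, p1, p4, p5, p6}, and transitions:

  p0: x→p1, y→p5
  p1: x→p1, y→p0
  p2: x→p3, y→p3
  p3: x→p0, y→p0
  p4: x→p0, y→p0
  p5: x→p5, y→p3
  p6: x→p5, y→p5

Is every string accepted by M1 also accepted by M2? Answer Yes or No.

Exploring the product automaton M1 × M2 from the start pair (s0, p0), following both machines on each input symbol, reaches 6 state pairs: (s0, p0), (s2, p1), (s1, p5), (s1, p0), (s1, p3), (s1, p1).
M1 accepts in {s0} and M2 accepts in {p0, p1, p4, p5, p6}. The reachable pairs whose M1-component is accepting are (s0, p0); in each of them the M2-component is accepting too, so the product for L(M1) \ L(M2) (M1-component accepting, M2-component rejecting) has no reachable accepting pair and the difference is empty.
Hence every string in L(M1) is also in L(M2).

Yes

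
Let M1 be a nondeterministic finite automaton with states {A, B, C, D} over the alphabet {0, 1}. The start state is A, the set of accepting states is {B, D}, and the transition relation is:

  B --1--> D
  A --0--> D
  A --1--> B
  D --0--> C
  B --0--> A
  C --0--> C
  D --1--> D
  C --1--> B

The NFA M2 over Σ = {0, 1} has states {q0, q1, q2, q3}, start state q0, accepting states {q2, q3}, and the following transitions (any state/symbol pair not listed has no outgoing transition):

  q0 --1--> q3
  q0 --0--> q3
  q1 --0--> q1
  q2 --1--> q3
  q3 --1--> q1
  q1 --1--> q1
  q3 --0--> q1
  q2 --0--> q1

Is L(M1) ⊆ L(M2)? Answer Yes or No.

The string 01 is in L(M1) but not in L(M2).
So L(M1) ⊄ L(M2).

No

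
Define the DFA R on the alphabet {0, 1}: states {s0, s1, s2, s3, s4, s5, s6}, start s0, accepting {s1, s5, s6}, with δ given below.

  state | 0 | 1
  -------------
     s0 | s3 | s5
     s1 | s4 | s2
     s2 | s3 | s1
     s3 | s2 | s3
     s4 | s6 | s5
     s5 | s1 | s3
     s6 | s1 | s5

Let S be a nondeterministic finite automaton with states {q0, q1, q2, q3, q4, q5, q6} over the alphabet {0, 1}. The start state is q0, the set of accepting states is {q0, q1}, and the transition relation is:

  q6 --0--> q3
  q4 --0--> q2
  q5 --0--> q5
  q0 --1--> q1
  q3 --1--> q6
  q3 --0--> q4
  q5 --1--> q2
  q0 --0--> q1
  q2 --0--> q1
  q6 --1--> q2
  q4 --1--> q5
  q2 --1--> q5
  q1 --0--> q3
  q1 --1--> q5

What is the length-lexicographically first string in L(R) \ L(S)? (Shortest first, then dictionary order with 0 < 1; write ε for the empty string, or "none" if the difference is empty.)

10

The string 10 is accepted by R but not by S.
No shorter string lies in the difference, and 10 is the lexicographically first length-2 string in L(R) \ L(S).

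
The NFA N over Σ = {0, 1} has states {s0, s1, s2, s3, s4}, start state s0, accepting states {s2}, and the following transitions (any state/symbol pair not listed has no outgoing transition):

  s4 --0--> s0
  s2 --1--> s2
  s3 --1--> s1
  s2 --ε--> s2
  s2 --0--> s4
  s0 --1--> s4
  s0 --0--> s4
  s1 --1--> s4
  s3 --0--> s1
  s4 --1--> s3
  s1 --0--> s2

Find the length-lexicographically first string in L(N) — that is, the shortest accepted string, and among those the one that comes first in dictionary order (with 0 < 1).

A breadth-first search from s0 reaches an accepting state first via the path s0 → s4 → s3 → s1 → s2 on input 0100.
No string of length < 4 is accepted (BFS exhausts all shorter strings without reaching an accepting state), and 0100 is the lexicographically least accepting string of length 4.

0100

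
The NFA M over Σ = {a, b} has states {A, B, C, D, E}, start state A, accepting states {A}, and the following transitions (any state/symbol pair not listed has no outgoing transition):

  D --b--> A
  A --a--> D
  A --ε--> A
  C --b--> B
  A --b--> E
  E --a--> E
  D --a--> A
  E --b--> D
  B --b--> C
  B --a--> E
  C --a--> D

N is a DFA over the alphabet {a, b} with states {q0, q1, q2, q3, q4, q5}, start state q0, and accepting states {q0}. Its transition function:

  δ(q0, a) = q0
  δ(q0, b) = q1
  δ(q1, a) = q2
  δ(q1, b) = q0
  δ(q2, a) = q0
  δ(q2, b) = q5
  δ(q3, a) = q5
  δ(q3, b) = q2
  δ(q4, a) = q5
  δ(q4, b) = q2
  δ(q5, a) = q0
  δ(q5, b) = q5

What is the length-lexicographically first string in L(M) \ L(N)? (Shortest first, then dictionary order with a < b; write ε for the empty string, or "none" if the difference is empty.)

The string ab is accepted by M but not by N.
No shorter string lies in the difference, and ab is the lexicographically first length-2 string in L(M) \ L(N).

ab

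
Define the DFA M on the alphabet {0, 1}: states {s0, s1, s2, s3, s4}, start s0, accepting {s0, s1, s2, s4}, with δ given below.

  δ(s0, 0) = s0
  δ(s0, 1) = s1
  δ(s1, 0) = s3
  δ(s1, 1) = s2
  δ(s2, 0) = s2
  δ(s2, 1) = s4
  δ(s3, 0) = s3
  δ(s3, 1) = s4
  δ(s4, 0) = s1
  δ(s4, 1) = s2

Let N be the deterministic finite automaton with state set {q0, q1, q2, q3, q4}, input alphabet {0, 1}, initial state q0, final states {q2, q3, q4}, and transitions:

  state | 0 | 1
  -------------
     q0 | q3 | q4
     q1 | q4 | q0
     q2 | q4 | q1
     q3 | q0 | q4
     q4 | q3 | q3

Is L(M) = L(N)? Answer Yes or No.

The empty string ε is accepted by M but rejected by N.
So L(M) ≠ L(N).

No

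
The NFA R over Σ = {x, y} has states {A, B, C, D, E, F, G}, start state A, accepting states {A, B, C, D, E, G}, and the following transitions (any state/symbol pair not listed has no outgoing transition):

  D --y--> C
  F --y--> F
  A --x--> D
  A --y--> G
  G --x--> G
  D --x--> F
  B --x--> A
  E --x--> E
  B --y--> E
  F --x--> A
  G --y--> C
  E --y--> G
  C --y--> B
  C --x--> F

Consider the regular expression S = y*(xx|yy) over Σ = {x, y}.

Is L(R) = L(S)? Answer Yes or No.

The empty string ε is accepted by R but rejected by S.
So L(R) ≠ L(S).

No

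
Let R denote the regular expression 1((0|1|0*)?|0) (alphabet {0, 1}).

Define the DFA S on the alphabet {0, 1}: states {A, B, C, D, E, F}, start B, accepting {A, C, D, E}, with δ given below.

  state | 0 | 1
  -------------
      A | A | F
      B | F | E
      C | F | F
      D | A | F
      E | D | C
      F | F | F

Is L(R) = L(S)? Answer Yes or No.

Yes

Converting the expression R to a DFA (subset construction, then merging equivalent states) gives the minimal DFA with states {r0, r1, r2, r3, r4}, start state r0, accepting states {r2, r3, r4} and transitions r0: 0→r1, 1→r2; r1: 0→r1, 1→r1; r2: 0→r3, 1→r4; r3: 0→r3, 1→r1; r4: 0→r1, 1→r1.
Exploring the product automaton R × S from the start pair (r0, B), following both machines on each input symbol, reaches 6 state pairs: (r0, B), (r1, F), (r2, E), (r3, D), (r4, C), (r3, A).
R accepts in {r2, r3, r4} and S accepts in {A, C, D, E}. In every reachable pair the two components are either both accepting — (r2, E), (r3, D), (r4, C), (r3, A) — or both non-accepting, so no string is accepted by exactly one of the machines: L(R) \ L(S) and L(S) \ L(R) are both empty.
Hence every string is accepted by R iff it is accepted by S, and the two languages coincide.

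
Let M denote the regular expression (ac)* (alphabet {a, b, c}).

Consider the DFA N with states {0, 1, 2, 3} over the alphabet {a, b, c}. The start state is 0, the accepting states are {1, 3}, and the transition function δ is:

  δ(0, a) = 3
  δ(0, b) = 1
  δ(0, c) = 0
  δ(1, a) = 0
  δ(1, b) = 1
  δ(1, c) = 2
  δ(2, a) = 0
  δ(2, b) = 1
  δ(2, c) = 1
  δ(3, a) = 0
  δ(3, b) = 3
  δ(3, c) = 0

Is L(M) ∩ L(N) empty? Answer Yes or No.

Yes

Converting the expression M to a DFA (subset construction, then merging equivalent states) gives the minimal DFA with states {m0, m1, m2}, start state m0, accepting states {m0} and transitions m0: a→m1, b→m2, c→m2; m1: a→m2, b→m2, c→m0; m2: a→m2, b→m2, c→m2.
Exploring the product automaton M × N from the start pair (m0, 0), following both machines on each input symbol, reaches 6 state pairs: (m0, 0), (m1, 3), (m2, 1), (m2, 0), (m2, 3), (m2, 2).
M accepts in {m0} and N accepts in {1, 3}; no reachable pair has both components accepting, so no string drives both machines to acceptance simultaneously and L(M) ∩ L(N) = ∅.
So no string is accepted by both, and the intersection is empty.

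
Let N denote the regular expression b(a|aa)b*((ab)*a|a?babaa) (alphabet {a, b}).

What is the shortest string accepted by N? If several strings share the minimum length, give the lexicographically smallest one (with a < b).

By inspection of the expression, no string of length less than 3 matches, and baa is the lexicographically first match of length 3.

baa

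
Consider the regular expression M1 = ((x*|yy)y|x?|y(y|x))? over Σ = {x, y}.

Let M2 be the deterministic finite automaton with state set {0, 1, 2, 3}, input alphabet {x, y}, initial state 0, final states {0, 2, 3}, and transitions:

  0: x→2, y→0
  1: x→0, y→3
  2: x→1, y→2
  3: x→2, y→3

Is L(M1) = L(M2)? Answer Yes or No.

The string xxx is accepted by M2 but rejected by M1.
So L(M1) ≠ L(M2).

No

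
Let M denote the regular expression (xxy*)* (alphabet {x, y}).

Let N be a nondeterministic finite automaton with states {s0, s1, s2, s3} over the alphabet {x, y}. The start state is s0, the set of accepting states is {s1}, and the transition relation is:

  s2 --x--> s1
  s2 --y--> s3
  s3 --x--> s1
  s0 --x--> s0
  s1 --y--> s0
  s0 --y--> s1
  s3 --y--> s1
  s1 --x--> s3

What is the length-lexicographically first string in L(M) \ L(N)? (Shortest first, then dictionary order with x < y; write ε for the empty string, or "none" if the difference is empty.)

The empty string ε is accepted by M but not by N.
Since ε is the unique shortest string, it is the required witness.

ε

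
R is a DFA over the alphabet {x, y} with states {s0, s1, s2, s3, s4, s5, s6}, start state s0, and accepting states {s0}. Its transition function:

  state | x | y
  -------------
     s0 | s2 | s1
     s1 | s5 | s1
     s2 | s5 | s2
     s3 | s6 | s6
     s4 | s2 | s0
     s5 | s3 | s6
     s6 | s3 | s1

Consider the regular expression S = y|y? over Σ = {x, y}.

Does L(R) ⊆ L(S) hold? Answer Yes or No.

Yes

Converting the expression S to a DFA (subset construction, then merging equivalent states) gives the minimal DFA with states {r0, r1, r2}, start state r0, accepting states {r0, r2} and transitions r0: x→r1, y→r2; r1: x→r1, y→r1; r2: x→r1, y→r1.
Exploring the product automaton R × S from the start pair (s0, r0), following both machines on each input symbol, reaches 7 state pairs: (s0, r0), (s2, r1), (s1, r2), (s5, r1), (s1, r1), (s3, r1), (s6, r1).
R accepts in {s0} and S accepts in {r0, r2}. The reachable pairs whose R-component is accepting are (s0, r0); in each of them the S-component is accepting too, so the product for L(R) \ L(S) (R-component accepting, S-component rejecting) has no reachable accepting pair and the difference is empty.
Hence every string in L(R) is also in L(S).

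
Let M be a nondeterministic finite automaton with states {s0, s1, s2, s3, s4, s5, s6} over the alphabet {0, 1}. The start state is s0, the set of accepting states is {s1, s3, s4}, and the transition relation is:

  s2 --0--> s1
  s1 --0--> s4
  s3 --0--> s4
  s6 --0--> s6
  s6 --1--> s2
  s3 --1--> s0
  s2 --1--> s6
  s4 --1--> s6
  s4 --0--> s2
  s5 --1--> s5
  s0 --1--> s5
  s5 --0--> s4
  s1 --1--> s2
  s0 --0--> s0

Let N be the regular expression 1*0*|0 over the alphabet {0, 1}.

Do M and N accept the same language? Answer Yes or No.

No

The string 010 is accepted by M but rejected by N.
So L(M) ≠ L(N).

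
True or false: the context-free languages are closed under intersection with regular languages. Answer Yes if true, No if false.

Yes

Run a PDA for the context-free language and a DFA for the regular one in parallel (product of finite controls, the PDA's stack unchanged, the DFA advancing only on input moves); the product PDA accepts exactly the intersection. (Intersection of two CFLs, by contrast, can fail to be context-free.)
So the context-free languages are closed under intersection with a regular language.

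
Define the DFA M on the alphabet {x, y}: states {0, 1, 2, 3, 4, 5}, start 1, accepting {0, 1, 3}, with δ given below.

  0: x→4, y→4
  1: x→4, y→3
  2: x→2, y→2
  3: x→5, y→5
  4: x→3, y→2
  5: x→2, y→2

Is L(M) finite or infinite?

The useful states (reachable from 1 and able to reach an accepting state) are {1, 3, 4}.
Restricted to these states the transition graph has no cycle, so every accepting path has bounded length and L is finite.

finite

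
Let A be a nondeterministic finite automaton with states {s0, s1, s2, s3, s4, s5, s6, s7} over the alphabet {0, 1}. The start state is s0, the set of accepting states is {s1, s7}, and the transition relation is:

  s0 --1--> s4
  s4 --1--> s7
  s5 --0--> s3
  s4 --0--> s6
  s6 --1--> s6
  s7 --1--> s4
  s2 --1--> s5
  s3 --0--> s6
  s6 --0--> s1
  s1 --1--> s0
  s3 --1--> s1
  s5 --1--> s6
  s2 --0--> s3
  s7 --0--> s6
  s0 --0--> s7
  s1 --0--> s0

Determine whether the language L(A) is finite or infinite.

infinite

State s0 is reachable from the start and can reach an accepting state, and it lies on the cycle s0 → s4 → s6 → s1 → s0.
Traversing that cycle any number of times yields accepted strings of unbounded length, so the language is infinite.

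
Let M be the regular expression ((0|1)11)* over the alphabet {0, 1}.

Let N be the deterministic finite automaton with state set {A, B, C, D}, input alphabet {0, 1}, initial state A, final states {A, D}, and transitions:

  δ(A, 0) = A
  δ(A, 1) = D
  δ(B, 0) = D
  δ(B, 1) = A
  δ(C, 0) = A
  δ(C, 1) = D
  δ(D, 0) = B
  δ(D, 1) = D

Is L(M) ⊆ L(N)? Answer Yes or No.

Converting the expression M to a DFA (subset construction, then merging equivalent states) gives the minimal DFA with states {m0, m1, m2, m3}, start state m0, accepting states {m0} and transitions m0: 0→m1, 1→m1; m1: 0→m2, 1→m3; m2: 0→m2, 1→m2; m3: 0→m2, 1→m0.
Exploring the product automaton M × N from the start pair (m0, A), following both machines on each input symbol, reaches 10 state pairs: (m0, A), (m1, A), (m1, D), (m2, A), (m3, D), (m2, B), (m2, D), (m0, D), (m1, B), (m3, A).
M accepts in {m0} and N accepts in {A, D}. The reachable pairs whose M-component is accepting are (m0, A), (m0, D); in each of them the N-component is accepting too, so the product for L(M) \ L(N) (M-component accepting, N-component rejecting) has no reachable accepting pair and the difference is empty.
Hence every string in L(M) is also in L(N).

Yes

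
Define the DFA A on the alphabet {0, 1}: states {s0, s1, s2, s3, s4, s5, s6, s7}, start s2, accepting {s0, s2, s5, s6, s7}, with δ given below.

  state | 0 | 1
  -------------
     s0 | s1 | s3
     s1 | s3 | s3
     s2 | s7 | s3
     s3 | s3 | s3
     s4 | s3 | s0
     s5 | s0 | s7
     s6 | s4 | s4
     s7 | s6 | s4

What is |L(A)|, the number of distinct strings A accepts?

6

The useful subgraph on states {s0, s2, s4, s6, s7} is acyclic, so L(A) is finite; the longest accepting path visits 5 useful states, giving maximum string length 4.
Counting accepting paths from s2 by length: 1 of length 0, 1 of length 1, 1 of length 2, 1 of length 3, 2 of length 4. Total 6.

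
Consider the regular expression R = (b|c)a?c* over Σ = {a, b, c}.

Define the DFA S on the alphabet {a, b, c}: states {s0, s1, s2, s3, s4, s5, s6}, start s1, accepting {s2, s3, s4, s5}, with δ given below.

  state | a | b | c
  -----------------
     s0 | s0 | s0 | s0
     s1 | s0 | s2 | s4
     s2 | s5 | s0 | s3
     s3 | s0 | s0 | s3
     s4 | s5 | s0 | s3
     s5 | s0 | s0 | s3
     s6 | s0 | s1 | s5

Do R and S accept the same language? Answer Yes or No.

Converting the expression R to a DFA (subset construction, then merging equivalent states) gives the minimal DFA with states {r0, r1, r2, r3}, start state r0, accepting states {r2, r3} and transitions r0: a→r1, b→r2, c→r2; r1: a→r1, b→r1, c→r1; r2: a→r3, b→r1, c→r3; r3: a→r1, b→r1, c→r3.
Exploring the product automaton R × S from the start pair (r0, s1), following both machines on each input symbol, reaches 6 state pairs: (r0, s1), (r1, s0), (r2, s2), (r2, s4), (r3, s5), (r3, s3).
R accepts in {r2, r3} and S accepts in {s2, s3, s4, s5}. In every reachable pair the two components are either both accepting — (r2, s2), (r2, s4), (r3, s5), (r3, s3) — or both non-accepting, so no string is accepted by exactly one of the machines: L(R) \ L(S) and L(S) \ L(R) are both empty.
Hence every string is accepted by R iff it is accepted by S, and the two languages coincide.

Yes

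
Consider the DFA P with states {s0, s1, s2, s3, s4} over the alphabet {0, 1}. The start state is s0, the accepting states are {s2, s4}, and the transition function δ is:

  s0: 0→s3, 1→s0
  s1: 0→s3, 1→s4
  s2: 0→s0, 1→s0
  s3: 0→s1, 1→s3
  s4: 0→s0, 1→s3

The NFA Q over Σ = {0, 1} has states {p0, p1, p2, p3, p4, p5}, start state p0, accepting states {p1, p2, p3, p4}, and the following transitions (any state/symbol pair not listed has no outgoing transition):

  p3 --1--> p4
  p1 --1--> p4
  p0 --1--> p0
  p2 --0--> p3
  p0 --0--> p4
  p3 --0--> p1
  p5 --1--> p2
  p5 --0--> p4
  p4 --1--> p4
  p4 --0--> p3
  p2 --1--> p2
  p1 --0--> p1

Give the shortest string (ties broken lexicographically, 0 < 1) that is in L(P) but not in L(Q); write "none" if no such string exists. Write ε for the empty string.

none

Exploring the product automaton P × Q from the start pair (s0, p0), following both machines on each input symbol, reaches 9 state pairs: (s0, p0), (s3, p4), (s1, p3), (s3, p1), (s4, p4), (s1, p1), (s0, p3), (s0, p4), (s3, p3).
P accepts in {s2, s4} and Q accepts in {p1, p2, p3, p4}. The reachable pairs whose P-component is accepting are (s4, p4); in each of them the Q-component is accepting too, so the product for L(P) \ L(Q) (P-component accepting, Q-component rejecting) has no reachable accepting pair and the difference is empty.
So every string accepted by P is also accepted by Q: L(P) \ L(Q) = ∅ and there is no such string.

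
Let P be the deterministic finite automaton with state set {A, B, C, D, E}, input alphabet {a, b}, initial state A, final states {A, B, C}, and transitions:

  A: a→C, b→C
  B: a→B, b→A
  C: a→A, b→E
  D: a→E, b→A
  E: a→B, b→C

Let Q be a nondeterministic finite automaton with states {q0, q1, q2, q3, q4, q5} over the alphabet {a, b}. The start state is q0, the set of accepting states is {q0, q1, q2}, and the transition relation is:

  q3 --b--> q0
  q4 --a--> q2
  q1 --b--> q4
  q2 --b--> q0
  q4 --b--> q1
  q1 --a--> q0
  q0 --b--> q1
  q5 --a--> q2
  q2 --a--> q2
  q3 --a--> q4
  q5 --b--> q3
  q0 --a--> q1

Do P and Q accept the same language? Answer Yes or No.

Exploring the product automaton P × Q from the start pair (A, q0), following both machines on each input symbol, reaches 4 state pairs: (A, q0), (C, q1), (E, q4), (B, q2).
P accepts in {A, B, C} and Q accepts in {q0, q1, q2}. In every reachable pair the two components are either both accepting — (A, q0), (C, q1), (B, q2) — or both non-accepting, so no string is accepted by exactly one of the machines: L(P) \ L(Q) and L(Q) \ L(P) are both empty.
Hence every string is accepted by P iff it is accepted by Q, and the two languages coincide.

Yes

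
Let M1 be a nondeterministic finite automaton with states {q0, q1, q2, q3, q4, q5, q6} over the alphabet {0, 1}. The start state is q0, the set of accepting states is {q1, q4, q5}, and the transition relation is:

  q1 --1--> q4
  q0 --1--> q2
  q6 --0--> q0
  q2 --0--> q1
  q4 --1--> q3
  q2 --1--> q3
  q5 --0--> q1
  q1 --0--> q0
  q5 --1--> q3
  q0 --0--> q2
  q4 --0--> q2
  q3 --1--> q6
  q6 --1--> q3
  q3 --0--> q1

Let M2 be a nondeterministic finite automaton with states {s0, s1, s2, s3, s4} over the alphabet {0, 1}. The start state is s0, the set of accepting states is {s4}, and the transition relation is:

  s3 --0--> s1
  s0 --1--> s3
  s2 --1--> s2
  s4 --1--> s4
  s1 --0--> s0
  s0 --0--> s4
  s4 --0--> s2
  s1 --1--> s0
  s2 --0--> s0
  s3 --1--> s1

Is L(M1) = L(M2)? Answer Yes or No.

No

The string 00 is accepted by M1 but rejected by M2.
So L(M1) ≠ L(M2).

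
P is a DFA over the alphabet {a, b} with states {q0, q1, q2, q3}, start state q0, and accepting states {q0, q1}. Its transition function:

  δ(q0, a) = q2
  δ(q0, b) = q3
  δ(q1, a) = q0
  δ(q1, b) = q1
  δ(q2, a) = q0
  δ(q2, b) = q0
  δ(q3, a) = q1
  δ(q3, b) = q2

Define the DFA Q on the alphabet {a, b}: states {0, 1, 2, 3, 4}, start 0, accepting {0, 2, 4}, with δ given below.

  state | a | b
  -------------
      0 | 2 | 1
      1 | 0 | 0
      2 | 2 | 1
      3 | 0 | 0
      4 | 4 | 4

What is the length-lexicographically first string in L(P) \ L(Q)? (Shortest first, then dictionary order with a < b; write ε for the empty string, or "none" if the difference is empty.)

ab

The string ab is accepted by P but not by Q.
No shorter string lies in the difference, and ab is the lexicographically first length-2 string in L(P) \ L(Q).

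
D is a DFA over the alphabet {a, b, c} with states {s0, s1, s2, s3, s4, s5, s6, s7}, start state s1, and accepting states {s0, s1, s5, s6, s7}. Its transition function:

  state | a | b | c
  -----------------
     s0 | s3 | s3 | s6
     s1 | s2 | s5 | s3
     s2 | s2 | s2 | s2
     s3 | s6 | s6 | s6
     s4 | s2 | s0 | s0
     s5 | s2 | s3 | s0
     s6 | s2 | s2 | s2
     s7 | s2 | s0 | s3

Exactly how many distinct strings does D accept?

16

The useful subgraph on states {s0, s1, s3, s5, s6} is acyclic, so L(D) is finite; the longest accepting path visits 5 useful states, giving maximum string length 4.
Counting accepting paths from s1 by length: 1 of length 0, 1 of length 1, 4 of length 2, 4 of length 3, 6 of length 4. Total 16.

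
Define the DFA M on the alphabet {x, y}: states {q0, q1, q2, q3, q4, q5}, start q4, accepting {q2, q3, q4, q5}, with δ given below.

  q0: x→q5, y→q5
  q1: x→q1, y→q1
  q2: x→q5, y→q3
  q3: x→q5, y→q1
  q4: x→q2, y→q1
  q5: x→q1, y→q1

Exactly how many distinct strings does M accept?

5

The useful subgraph on states {q2, q3, q4, q5} is acyclic, so L(M) is finite; the longest accepting path visits 4 useful states, giving maximum string length 3.
Counting accepting paths from q4 by length: 1 of length 0, 1 of length 1, 2 of length 2, 1 of length 3. Total 5.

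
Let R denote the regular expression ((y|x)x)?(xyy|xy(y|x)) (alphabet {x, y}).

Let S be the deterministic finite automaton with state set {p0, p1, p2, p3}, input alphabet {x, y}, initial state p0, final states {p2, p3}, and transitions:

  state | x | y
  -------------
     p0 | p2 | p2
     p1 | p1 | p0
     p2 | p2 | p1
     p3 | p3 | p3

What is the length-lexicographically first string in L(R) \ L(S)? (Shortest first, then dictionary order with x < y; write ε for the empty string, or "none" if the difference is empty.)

The string xyx is accepted by R but not by S.
No shorter string lies in the difference, and xyx is the lexicographically first length-3 string in L(R) \ L(S).

xyx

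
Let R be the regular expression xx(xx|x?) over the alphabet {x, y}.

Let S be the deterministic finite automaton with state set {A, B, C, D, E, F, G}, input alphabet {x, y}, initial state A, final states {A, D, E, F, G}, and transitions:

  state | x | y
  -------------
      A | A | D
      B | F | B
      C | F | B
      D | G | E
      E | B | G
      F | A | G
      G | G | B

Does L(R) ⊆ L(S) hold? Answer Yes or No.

Converting the expression R to a DFA (subset construction, then merging equivalent states) gives the minimal DFA with states {r0, r1, r2, r3, r4, r5}, start state r0, accepting states {r3, r4, r5} and transitions r0: x→r1, y→r2; r1: x→r3, y→r2; r2: x→r2, y→r2; r3: x→r4, y→r2; r4: x→r5, y→r2; r5: x→r2, y→r2.
Exploring the product automaton R × S from the start pair (r0, A), following both machines on each input symbol, reaches 11 state pairs: (r0, A), (r1, A), (r2, D), (r3, A), (r2, G), (r2, E), (r4, A), (r2, B), (r5, A), (r2, F), (r2, A).
R accepts in {r3, r4, r5} and S accepts in {A, D, E, F, G}. The reachable pairs whose R-component is accepting are (r3, A), (r4, A), (r5, A); in each of them the S-component is accepting too, so the product for L(R) \ L(S) (R-component accepting, S-component rejecting) has no reachable accepting pair and the difference is empty.
Hence every string in L(R) is also in L(S).

Yes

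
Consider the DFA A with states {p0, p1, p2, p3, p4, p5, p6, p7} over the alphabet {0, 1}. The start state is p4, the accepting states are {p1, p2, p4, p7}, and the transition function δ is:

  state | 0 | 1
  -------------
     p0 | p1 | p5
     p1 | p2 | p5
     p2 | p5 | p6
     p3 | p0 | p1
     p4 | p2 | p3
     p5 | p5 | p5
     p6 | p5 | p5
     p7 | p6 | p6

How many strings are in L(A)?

6

The useful subgraph on states {p0, p1, p2, p3, p4} is acyclic, so L(A) is finite; the longest accepting path visits 5 useful states, giving maximum string length 4.
Counting accepting paths from p4 by length: 1 of length 0, 1 of length 1, 1 of length 2, 2 of length 3, 1 of length 4. Total 6.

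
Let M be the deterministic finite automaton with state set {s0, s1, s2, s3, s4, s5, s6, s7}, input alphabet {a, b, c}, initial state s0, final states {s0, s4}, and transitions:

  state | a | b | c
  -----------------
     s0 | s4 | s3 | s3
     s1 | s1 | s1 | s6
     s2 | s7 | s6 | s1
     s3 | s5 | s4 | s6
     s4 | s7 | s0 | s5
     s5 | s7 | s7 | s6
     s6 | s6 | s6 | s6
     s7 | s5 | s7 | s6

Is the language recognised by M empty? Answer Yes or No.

No

The empty string ε is accepted: the run s0 ends in the accepting state s0.
Since at least one string is accepted, L(M) is not empty.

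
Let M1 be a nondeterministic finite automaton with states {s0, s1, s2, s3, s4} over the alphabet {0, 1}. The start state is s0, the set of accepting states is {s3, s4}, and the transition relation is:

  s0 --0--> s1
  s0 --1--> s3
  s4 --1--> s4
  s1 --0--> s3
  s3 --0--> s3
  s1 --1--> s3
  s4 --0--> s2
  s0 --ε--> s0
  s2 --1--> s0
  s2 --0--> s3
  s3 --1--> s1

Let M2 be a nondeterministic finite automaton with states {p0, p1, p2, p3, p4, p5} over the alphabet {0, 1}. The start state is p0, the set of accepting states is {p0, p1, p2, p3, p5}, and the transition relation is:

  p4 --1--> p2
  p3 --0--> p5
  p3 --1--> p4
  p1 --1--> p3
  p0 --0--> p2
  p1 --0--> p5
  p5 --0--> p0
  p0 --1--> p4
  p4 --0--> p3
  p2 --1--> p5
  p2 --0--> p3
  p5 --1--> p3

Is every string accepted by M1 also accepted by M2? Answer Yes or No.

The string 1 is in L(M1) but not in L(M2).
So L(M1) ⊄ L(M2).

No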